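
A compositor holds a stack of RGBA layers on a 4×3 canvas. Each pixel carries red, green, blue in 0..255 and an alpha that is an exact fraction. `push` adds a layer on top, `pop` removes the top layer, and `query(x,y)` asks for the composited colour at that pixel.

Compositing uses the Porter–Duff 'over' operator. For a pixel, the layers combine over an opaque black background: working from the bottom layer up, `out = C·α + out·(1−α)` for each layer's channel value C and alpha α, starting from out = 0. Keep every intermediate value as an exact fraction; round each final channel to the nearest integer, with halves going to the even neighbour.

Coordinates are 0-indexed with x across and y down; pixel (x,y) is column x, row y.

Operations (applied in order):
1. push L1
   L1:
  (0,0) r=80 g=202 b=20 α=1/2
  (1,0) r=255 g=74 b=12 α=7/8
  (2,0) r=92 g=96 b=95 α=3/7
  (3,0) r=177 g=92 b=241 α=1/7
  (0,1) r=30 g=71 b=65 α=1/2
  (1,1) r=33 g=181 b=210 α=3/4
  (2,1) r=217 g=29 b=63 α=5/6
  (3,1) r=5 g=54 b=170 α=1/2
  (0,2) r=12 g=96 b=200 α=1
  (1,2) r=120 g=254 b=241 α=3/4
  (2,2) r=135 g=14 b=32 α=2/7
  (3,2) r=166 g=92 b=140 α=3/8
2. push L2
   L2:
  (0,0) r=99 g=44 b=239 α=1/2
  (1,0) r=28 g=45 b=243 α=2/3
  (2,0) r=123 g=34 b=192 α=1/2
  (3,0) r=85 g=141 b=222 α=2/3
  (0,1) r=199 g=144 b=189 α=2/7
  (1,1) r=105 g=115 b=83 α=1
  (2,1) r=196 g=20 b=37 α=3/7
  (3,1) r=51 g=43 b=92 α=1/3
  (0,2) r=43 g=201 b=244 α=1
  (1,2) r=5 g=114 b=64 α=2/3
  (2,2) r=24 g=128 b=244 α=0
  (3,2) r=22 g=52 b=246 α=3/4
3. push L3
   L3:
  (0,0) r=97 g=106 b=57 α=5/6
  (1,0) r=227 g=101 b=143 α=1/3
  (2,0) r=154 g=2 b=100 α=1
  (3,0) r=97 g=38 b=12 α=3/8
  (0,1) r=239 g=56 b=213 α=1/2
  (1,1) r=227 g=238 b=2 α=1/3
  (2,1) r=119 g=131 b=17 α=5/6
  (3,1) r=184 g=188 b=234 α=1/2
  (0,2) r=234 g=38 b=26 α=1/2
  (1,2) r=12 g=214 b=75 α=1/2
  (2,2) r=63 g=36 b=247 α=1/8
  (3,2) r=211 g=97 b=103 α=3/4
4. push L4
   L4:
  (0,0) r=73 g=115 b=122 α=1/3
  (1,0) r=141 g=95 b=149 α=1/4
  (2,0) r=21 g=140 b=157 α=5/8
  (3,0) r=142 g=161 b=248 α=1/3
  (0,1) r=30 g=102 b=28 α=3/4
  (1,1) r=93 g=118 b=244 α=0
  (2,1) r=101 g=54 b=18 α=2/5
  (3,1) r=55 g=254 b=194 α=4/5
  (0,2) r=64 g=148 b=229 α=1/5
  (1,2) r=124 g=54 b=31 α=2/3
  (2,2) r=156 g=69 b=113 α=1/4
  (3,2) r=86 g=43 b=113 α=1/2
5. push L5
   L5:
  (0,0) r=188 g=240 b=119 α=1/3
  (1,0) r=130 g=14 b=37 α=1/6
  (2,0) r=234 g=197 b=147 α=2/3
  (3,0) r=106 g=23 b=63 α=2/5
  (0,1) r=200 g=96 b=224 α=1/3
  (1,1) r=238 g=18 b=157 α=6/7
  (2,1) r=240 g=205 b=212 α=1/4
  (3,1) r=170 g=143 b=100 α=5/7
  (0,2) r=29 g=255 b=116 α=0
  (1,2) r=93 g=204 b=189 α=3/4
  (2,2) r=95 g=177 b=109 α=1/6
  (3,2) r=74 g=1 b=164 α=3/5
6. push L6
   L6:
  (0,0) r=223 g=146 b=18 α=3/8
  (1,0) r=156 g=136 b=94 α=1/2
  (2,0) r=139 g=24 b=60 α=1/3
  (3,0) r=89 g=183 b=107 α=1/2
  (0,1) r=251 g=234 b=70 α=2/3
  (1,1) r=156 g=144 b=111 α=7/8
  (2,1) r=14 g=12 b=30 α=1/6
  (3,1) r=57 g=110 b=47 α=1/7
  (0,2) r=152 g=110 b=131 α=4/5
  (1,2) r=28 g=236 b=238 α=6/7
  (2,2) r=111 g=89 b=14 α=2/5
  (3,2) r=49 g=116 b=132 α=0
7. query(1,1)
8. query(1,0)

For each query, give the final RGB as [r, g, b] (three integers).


query (1,1) [L1,L2,L3,L4,L5,L6] — begin 0,0,0
L1 α=3/4: [99/4, 543/4, 315/2]
L2 α=1: [105, 115, 83]
L3 α=1/3: [437/3, 156, 56]
L4 α=0: [437/3, 156, 56]
L5 α=6/7: [4721/21, 264/7, 998/7]
L6 α=7/8: [27653/168, 915/7, 6437/56]
= [165, 131, 115]

query (1,0) [L1,L2,L3,L4,L5,L6] — begin 0,0,0
after L1 α=7/8: [1785/8, 259/4, 21/2]
after L2 α=2/3: [2233/24, 619/12, 331/2]
after L3 α=1/3: [4957/36, 1225/18, 158]
after L4 α=1/4: [6649/48, 1795/24, 623/4]
after L5 α=1/6: [39485/288, 9311/144, 3263/24]
after L6 α=1/2: [84413/576, 28895/288, 5519/48]
rounded: [147, 100, 115]


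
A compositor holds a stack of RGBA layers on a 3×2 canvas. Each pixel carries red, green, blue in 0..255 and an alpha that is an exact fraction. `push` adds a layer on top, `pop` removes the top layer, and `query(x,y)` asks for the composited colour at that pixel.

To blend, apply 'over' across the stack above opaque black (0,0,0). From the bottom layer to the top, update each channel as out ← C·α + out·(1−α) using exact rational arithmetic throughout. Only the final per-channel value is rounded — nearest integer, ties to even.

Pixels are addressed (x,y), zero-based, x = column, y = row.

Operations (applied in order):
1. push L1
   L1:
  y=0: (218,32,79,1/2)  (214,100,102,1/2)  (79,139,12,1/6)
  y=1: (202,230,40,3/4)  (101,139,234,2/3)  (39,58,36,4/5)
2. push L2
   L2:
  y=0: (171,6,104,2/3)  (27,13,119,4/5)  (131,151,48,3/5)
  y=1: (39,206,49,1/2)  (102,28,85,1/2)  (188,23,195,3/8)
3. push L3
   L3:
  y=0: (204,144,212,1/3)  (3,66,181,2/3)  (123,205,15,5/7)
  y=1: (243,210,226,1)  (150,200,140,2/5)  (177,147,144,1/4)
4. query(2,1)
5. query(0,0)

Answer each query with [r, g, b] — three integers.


query (2,1) [L1,L2,L3] — begin 0,0,0
L1 α=4/5: [156/5, 232/5, 144/5]
L2 α=3/8: [90, 301/8, 729/8]
L3 α=1/4: [447/4, 2079/32, 3339/32]
rounded: [112, 65, 104]

query (0,0) [L1,L2,L3] — begin 0,0,0
L1 α=1/2: [109, 16, 79/2]
L2 α=2/3: [451/3, 28/3, 165/2]
L3 α=1/3: [1514/9, 488/9, 377/3]
= [168, 54, 126]


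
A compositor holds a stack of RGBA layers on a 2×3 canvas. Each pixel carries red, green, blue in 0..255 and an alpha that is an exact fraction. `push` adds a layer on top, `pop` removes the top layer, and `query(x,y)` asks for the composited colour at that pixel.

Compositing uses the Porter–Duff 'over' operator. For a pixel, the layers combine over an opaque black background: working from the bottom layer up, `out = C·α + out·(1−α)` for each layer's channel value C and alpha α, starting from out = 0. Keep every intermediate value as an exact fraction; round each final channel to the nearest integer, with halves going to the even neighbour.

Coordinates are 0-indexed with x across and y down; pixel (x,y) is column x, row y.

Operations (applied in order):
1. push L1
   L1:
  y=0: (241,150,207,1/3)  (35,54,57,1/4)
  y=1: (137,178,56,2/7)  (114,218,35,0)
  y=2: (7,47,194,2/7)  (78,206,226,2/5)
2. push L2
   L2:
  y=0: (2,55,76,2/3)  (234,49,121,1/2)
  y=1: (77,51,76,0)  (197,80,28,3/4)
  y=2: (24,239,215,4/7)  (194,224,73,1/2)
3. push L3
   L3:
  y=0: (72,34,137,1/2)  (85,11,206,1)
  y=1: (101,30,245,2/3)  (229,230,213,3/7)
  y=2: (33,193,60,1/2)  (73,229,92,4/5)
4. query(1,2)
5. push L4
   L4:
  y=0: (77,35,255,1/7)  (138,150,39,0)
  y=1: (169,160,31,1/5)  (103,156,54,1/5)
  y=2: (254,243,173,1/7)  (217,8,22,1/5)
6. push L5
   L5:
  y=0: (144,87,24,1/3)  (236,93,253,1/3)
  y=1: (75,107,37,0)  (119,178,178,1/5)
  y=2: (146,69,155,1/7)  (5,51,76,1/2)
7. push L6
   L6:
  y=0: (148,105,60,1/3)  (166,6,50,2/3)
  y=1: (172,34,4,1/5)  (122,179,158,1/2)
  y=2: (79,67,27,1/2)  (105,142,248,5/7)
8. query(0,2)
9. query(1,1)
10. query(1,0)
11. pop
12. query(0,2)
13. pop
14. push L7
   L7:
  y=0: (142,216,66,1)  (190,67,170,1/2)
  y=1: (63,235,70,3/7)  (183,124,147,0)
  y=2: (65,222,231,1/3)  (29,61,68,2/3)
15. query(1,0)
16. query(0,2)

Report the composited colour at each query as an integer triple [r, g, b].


at x=1,y=2 over L1,L2,L3:
after L1 α=2/5: [156/5, 412/5, 452/5]
after L2 α=1/2: [563/5, 766/5, 817/10]
after L3 α=4/5: [2023/25, 5346/25, 4497/50]
= [81, 214, 90]

query (0,2) [L1,L2,L3,L4,L5,L6] — begin 0,0,0
after L1 α=2/7: [2, 94/7, 388/7]
after L2 α=4/7: [102/7, 6974/49, 7184/49]
after L3 α=1/2: [333/14, 16431/98, 5062/49]
after L4 α=1/7: [2777/49, 61200/343, 38849/343]
after L5 α=1/7: [23816/343, 390867/2401, 286259/2401]
after L6 α=1/2: [50913/686, 275867/2401, 175543/2401]
= [74, 115, 73]

query (1,1) [L1,L2,L3,L4,L5,L6] — begin 0,0,0
after L1 α=0: [0, 0, 0]
after L2 α=3/4: [591/4, 60, 21]
after L3 α=3/7: [1278/7, 930/7, 723/7]
after L4 α=1/5: [5833/35, 4812/35, 654/7]
after L5 α=1/5: [27497/175, 25478/175, 3862/35]
after L6 α=1/2: [48847/350, 56803/350, 4696/35]
= [140, 162, 134]

at x=1,y=0 over L1,L2,L3,L4,L5,L6:
L1 α=1/4: [35/4, 27/2, 57/4]
L2 α=1/2: [971/8, 125/4, 541/8]
L3 α=1: [85, 11, 206]
L4 α=0: [85, 11, 206]
L5 α=1/3: [406/3, 115/3, 665/3]
L6 α=2/3: [1402/9, 151/9, 965/9]
rounded: [156, 17, 107]

at x=0,y=2 over L1,L2,L3,L4,L5:
+L1 (α=2/7) → [2, 94/7, 388/7]
+L2 (α=4/7) → [102/7, 6974/49, 7184/49]
+L3 (α=1/2) → [333/14, 16431/98, 5062/49]
+L4 (α=1/7) → [2777/49, 61200/343, 38849/343]
+L5 (α=1/7) → [23816/343, 390867/2401, 286259/2401]
rounded: [69, 163, 119]

query (1,0) [L1,L2,L3,L4,L7] — begin 0,0,0
after L1 α=1/4: [35/4, 27/2, 57/4]
after L2 α=1/2: [971/8, 125/4, 541/8]
after L3 α=1: [85, 11, 206]
after L4 α=0: [85, 11, 206]
after L7 α=1/2: [275/2, 39, 188]
= [138, 39, 188]

at x=0,y=2 over L1,L2,L3,L4,L7:
+L1 (α=2/7) → [2, 94/7, 388/7]
+L2 (α=4/7) → [102/7, 6974/49, 7184/49]
+L3 (α=1/2) → [333/14, 16431/98, 5062/49]
+L4 (α=1/7) → [2777/49, 61200/343, 38849/343]
+L7 (α=1/3) → [2913/49, 66182/343, 156931/1029]
→ [59, 193, 153]


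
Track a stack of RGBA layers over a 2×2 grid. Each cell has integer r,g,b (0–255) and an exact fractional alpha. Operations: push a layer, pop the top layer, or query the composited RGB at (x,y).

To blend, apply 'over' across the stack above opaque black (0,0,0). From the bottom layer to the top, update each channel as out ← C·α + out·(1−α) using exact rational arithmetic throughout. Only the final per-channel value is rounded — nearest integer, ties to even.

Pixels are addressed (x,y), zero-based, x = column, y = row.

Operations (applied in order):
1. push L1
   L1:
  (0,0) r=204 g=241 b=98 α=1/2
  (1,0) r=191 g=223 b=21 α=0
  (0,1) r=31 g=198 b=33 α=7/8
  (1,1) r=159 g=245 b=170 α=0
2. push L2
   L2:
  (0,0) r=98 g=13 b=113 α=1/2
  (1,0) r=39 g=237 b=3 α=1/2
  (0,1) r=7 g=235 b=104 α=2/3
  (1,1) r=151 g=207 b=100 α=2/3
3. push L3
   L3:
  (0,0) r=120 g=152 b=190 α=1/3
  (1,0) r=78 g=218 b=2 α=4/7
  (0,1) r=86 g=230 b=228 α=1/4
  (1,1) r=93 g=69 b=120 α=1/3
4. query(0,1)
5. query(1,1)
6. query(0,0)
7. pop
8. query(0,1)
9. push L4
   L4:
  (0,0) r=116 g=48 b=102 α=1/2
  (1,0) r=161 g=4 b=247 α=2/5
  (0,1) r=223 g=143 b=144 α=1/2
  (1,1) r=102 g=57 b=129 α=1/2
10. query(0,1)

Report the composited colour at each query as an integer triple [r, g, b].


query (0,1) [L1,L2,L3] — begin 0,0,0
after L1 α=7/8: [217/8, 693/4, 231/8]
after L2 α=2/3: [329/24, 2573/12, 1895/24]
after L3 α=1/4: [1017/32, 3493/16, 3719/32]
= [32, 218, 116]

at x=1,y=1 over L1,L2,L3:
after L1 α=0: [0, 0, 0]
after L2 α=2/3: [302/3, 138, 200/3]
after L3 α=1/3: [883/9, 115, 760/9]
= [98, 115, 84]

at x=0,y=0 over L1,L2,L3:
L1 α=1/2: [102, 241/2, 49]
L2 α=1/2: [100, 267/4, 81]
L3 α=1/3: [320/3, 571/6, 352/3]
→ [107, 95, 117]

(0,1) stack=L1,L2; from [0,0,0]:
+L1 (α=7/8) → [217/8, 693/4, 231/8]
+L2 (α=2/3) → [329/24, 2573/12, 1895/24]
rounded: [14, 214, 79]

query (0,1) [L1,L2,L4] — begin 0,0,0
L1 α=7/8: [217/8, 693/4, 231/8]
L2 α=2/3: [329/24, 2573/12, 1895/24]
L4 α=1/2: [5681/48, 4289/24, 5351/48]
rounded: [118, 179, 111]


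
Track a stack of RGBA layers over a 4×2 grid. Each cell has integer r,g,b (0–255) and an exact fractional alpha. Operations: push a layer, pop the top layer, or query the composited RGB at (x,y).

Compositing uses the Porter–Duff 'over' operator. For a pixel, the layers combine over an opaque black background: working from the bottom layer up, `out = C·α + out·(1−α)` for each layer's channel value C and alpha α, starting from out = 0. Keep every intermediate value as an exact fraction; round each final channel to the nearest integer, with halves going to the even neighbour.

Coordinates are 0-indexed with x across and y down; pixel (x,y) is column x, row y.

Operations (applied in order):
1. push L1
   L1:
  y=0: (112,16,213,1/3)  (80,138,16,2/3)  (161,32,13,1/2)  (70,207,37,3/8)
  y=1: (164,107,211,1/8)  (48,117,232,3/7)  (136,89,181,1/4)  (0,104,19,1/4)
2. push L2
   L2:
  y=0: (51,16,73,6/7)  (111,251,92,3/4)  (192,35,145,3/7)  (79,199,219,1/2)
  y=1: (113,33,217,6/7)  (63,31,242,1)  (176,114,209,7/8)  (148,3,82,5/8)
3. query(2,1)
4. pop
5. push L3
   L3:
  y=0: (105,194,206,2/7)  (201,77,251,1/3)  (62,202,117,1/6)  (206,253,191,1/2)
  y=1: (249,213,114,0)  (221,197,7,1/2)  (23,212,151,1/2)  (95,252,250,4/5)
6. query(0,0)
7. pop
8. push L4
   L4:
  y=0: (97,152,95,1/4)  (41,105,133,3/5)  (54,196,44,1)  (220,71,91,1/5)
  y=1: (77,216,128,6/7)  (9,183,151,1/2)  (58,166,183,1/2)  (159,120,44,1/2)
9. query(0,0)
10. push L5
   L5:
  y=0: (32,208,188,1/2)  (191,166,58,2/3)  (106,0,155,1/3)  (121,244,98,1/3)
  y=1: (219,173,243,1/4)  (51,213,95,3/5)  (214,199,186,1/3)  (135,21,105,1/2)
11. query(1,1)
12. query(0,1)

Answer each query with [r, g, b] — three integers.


at x=2,y=1 over L1,L2:
L1 α=1/4: [34, 89/4, 181/4]
L2 α=7/8: [633/4, 3281/32, 6033/32]
→ [158, 103, 189]

query (0,0) [L1,L3] — begin 0,0,0
+L1 (α=1/3) → [112/3, 16/3, 71]
+L3 (α=2/7) → [170/3, 1244/21, 767/7]
rounded: [57, 59, 110]

(0,0) stack=L1,L4; from [0,0,0]:
L1 α=1/3: [112/3, 16/3, 71]
L4 α=1/4: [209/4, 42, 77]
→ [52, 42, 77]

query (1,1) [L1,L4,L5] — begin 0,0,0
+L1 (α=3/7) → [144/7, 351/7, 696/7]
+L4 (α=1/2) → [207/14, 816/7, 1753/14]
+L5 (α=3/5) → [1278/35, 1221/7, 3748/35]
→ [37, 174, 107]

at x=0,y=1 over L1,L4,L5:
after L1 α=1/8: [41/2, 107/8, 211/8]
after L4 α=6/7: [965/14, 10475/56, 6355/56]
after L5 α=1/4: [5961/56, 41113/224, 32673/224]
= [106, 184, 146]


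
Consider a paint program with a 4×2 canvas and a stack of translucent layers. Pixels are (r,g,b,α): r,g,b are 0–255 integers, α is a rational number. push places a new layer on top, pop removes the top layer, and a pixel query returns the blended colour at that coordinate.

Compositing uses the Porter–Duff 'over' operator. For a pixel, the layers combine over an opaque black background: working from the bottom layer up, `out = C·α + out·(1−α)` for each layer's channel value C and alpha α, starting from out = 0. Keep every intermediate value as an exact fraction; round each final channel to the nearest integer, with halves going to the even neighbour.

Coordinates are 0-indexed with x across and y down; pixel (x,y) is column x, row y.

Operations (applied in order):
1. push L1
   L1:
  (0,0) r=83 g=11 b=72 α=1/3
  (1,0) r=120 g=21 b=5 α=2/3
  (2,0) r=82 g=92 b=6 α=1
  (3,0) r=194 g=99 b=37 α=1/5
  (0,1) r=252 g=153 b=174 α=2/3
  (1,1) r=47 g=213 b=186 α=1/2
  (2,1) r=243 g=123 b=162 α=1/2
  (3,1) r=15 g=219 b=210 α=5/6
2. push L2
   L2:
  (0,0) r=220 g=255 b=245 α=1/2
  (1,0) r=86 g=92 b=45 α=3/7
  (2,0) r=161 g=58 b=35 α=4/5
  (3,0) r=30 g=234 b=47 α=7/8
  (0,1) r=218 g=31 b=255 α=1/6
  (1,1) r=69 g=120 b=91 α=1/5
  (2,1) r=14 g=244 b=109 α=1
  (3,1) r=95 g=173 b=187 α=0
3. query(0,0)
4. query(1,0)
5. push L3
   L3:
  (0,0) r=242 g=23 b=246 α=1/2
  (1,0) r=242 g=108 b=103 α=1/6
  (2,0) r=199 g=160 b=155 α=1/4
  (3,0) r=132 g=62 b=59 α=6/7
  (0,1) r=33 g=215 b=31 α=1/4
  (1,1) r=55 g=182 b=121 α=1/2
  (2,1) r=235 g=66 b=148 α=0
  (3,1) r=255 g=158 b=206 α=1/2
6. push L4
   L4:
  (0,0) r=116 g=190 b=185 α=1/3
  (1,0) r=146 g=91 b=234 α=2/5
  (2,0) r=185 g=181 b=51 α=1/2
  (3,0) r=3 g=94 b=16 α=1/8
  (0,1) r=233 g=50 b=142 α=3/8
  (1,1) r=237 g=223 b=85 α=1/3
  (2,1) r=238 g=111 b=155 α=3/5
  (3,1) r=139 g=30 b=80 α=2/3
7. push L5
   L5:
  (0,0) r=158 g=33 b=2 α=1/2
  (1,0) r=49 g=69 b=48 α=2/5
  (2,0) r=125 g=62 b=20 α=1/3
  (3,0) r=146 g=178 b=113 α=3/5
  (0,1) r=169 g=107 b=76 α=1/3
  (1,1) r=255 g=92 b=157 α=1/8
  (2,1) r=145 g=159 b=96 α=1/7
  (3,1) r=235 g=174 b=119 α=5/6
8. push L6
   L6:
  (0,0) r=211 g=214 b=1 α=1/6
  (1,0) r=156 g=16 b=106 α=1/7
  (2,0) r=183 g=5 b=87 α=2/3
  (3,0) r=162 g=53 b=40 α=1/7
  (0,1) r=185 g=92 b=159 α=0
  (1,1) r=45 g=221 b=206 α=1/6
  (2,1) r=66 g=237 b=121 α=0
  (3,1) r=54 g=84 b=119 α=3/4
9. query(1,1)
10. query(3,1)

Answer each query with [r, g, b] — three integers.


at x=0,y=0 over L1,L2:
+L1 (α=1/3) → [83/3, 11/3, 24]
+L2 (α=1/2) → [743/6, 388/3, 269/2]
→ [124, 129, 134]

(1,0) stack=L1,L2; from [0,0,0]:
L1 α=2/3: [80, 14, 10/3]
L2 α=3/7: [578/7, 332/7, 445/21]
→ [83, 47, 21]

at x=1,y=1 over L1,L2,L3,L4,L5,L6:
L1 α=1/2: [47/2, 213/2, 93]
L2 α=1/5: [163/5, 546/5, 463/5]
L3 α=1/2: [219/5, 728/5, 534/5]
L4 α=1/3: [541/5, 857/5, 1493/15]
L5 α=1/8: [2531/20, 6459/40, 6403/60]
L6 α=1/6: [2711/24, 8227/48, 8875/72]
rounded: [113, 171, 123]

(3,1) stack=L1,L2,L3,L4,L5,L6; from [0,0,0]:
L1 α=5/6: [25/2, 365/2, 175]
L2 α=0: [25/2, 365/2, 175]
L3 α=1/2: [535/4, 681/4, 381/2]
L4 α=2/3: [549/4, 307/4, 701/6]
L5 α=5/6: [5249/24, 3787/24, 4271/36]
L6 α=3/4: [9137/96, 9835/96, 17123/144]
= [95, 102, 119]


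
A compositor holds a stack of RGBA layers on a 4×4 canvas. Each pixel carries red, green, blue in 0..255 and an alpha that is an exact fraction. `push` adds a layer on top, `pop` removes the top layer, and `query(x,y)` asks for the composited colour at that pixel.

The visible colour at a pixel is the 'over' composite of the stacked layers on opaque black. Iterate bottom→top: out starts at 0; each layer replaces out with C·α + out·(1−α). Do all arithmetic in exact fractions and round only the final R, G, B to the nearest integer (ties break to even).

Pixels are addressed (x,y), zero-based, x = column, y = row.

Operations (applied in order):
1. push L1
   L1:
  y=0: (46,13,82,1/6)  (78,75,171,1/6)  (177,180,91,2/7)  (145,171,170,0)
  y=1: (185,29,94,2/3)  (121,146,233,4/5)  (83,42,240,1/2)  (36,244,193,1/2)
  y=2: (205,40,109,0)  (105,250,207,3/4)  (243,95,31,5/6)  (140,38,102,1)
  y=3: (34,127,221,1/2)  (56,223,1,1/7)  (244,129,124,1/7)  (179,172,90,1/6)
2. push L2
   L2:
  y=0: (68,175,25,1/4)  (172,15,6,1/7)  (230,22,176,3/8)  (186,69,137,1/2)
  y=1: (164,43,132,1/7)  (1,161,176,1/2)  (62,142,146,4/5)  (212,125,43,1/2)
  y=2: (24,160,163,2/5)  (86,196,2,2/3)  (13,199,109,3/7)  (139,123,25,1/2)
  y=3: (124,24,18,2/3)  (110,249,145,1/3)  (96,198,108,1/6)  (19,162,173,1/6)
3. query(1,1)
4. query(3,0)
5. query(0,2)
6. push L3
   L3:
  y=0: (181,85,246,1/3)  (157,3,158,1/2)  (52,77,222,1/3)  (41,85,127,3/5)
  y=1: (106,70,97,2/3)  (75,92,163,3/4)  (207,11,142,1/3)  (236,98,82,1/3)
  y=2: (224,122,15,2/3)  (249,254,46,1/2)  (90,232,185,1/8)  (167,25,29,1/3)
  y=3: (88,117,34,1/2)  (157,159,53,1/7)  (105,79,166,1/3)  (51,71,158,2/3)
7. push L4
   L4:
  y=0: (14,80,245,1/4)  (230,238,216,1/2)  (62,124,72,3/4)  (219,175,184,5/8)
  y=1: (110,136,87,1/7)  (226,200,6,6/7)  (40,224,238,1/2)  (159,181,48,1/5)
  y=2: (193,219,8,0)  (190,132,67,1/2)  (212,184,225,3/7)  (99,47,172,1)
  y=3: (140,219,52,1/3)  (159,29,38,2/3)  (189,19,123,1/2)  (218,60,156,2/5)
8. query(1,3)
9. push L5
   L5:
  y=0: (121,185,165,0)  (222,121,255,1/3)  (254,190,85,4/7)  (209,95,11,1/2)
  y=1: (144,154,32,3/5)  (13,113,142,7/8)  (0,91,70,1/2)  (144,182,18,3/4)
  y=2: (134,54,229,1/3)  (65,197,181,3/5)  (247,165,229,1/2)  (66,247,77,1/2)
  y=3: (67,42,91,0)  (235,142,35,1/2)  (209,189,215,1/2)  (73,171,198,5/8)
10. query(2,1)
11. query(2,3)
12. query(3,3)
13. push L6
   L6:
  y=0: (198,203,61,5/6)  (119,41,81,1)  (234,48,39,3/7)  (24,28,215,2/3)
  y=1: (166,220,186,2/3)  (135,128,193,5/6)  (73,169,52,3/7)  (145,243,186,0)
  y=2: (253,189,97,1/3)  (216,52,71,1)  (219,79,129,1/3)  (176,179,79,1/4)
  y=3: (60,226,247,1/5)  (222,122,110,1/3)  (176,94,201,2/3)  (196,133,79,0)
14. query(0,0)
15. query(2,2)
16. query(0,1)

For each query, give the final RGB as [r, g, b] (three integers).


query (1,1) [L1,L2] — begin 0,0,0
after L1 α=4/5: [484/5, 584/5, 932/5]
after L2 α=1/2: [489/10, 1389/10, 906/5]
→ [49, 139, 181]

at x=3,y=0 over L1,L2:
+L1 (α=0) → [0, 0, 0]
+L2 (α=1/2) → [93, 69/2, 137/2]
rounded: [93, 34, 68]

(0,2) stack=L1,L2; from [0,0,0]:
+L1 (α=0) → [0, 0, 0]
+L2 (α=2/5) → [48/5, 64, 326/5]
= [10, 64, 65]

at x=1,y=3 over L1,L2,L3,L4:
+L1 (α=1/7) → [8, 223/7, 1/7]
+L2 (α=1/3) → [42, 2189/21, 339/7]
+L3 (α=1/7) → [409/7, 5491/49, 2405/49]
+L4 (α=2/3) → [2635/21, 8333/147, 2043/49]
= [125, 57, 42]

at x=2,y=1 over L1,L2,L3,L4,L5:
after L1 α=1/2: [83/2, 21, 120]
after L2 α=4/5: [579/10, 589/5, 704/5]
after L3 α=1/3: [538/5, 411/5, 706/5]
after L4 α=1/2: [369/5, 1531/10, 948/5]
after L5 α=1/2: [369/10, 2441/20, 649/5]
rounded: [37, 122, 130]

query (2,3) [L1,L2,L3,L4,L5] — begin 0,0,0
+L1 (α=1/7) → [244/7, 129/7, 124/7]
+L2 (α=1/6) → [946/21, 677/14, 688/21]
+L3 (α=1/3) → [4097/63, 410/7, 4862/63]
+L4 (α=1/2) → [8002/63, 543/14, 12611/126]
+L5 (α=1/2) → [21169/126, 3189/28, 39701/252]
→ [168, 114, 158]

(3,3) stack=L1,L2,L3,L4,L5; from [0,0,0]:
L1 α=1/6: [179/6, 86/3, 15]
L2 α=1/6: [1009/36, 458/9, 124/3]
L3 α=2/3: [4681/108, 1736/27, 1072/9]
L4 α=2/5: [20377/180, 2816/45, 2008/15]
L5 α=5/8: [42277/480, 15641/120, 3479/20]
= [88, 130, 174]

(0,0) stack=L1,L2,L3,L4,L5,L6; from [0,0,0]:
+L1 (α=1/6) → [23/3, 13/6, 41/3]
+L2 (α=1/4) → [91/4, 363/8, 33/2]
+L3 (α=1/3) → [151/2, 703/12, 93]
+L4 (α=1/4) → [481/8, 1023/16, 131]
+L5 (α=0) → [481/8, 1023/16, 131]
+L6 (α=5/6) → [8401/48, 17263/96, 218/3]
rounded: [175, 180, 73]

at x=2,y=2 over L1,L2,L3,L4,L5,L6:
after L1 α=5/6: [405/2, 475/6, 155/6]
after L2 α=3/7: [849/7, 2741/21, 1291/21]
after L3 α=1/8: [939/8, 3437/24, 923/12]
after L4 α=3/7: [2211/14, 6749/42, 2948/21]
after L5 α=1/2: [5669/28, 13679/84, 7757/42]
after L6 α=1/3: [8735/42, 16997/126, 10466/63]
rounded: [208, 135, 166]

at x=0,y=1 over L1,L2,L3,L4,L5,L6:
+L1 (α=2/3) → [370/3, 58/3, 188/3]
+L2 (α=1/7) → [904/7, 159/7, 508/7]
+L3 (α=2/3) → [796/7, 1139/21, 622/7]
+L4 (α=1/7) → [5546/49, 3230/49, 4341/49]
+L5 (α=3/5) → [6452/49, 29098/245, 13386/245]
+L6 (α=2/3) → [22720/147, 136898/735, 34842/245]
rounded: [155, 186, 142]


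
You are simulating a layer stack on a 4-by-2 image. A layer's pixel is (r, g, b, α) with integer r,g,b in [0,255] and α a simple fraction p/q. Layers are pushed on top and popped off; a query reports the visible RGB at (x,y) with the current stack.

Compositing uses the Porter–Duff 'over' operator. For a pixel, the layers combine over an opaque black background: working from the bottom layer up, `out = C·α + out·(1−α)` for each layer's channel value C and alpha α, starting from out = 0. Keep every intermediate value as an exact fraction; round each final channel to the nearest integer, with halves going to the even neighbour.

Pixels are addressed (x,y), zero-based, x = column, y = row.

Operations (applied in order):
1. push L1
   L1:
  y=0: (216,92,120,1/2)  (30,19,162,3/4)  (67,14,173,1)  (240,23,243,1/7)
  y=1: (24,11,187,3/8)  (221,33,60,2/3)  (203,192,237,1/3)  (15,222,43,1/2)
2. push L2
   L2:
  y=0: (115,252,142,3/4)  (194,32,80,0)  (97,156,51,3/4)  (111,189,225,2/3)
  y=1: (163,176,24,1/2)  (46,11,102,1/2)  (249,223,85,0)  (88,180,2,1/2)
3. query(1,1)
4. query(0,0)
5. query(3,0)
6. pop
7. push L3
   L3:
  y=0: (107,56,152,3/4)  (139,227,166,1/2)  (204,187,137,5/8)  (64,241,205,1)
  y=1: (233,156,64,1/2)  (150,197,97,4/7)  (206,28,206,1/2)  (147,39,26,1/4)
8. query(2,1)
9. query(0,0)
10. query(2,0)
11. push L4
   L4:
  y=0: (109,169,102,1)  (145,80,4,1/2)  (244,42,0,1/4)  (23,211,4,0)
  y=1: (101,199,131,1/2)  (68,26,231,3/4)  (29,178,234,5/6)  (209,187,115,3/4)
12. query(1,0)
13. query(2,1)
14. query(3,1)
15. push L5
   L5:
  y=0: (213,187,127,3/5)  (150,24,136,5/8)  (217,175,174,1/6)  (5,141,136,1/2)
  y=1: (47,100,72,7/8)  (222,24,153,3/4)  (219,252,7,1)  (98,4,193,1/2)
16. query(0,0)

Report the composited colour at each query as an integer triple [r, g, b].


(1,1) stack=L1,L2; from [0,0,0]:
L1 α=2/3: [442/3, 22, 40]
L2 α=1/2: [290/3, 33/2, 71]
→ [97, 16, 71]

(0,0) stack=L1,L2; from [0,0,0]:
+L1 (α=1/2) → [108, 46, 60]
+L2 (α=3/4) → [453/4, 401/2, 243/2]
rounded: [113, 200, 122]

(3,0) stack=L1,L2; from [0,0,0]:
+L1 (α=1/7) → [240/7, 23/7, 243/7]
+L2 (α=2/3) → [598/7, 2669/21, 1131/7]
rounded: [85, 127, 162]

(2,1) stack=L1,L3; from [0,0,0]:
after L1 α=1/3: [203/3, 64, 79]
after L3 α=1/2: [821/6, 46, 285/2]
→ [137, 46, 142]

(0,0) stack=L1,L3; from [0,0,0]:
+L1 (α=1/2) → [108, 46, 60]
+L3 (α=3/4) → [429/4, 107/2, 129]
→ [107, 54, 129]

at x=2,y=0 over L1,L3:
after L1 α=1: [67, 14, 173]
after L3 α=5/8: [1221/8, 977/8, 301/2]
rounded: [153, 122, 150]

(1,0) stack=L1,L3,L4; from [0,0,0]:
after L1 α=3/4: [45/2, 57/4, 243/2]
after L3 α=1/2: [323/4, 965/8, 575/4]
after L4 α=1/2: [903/8, 1605/16, 591/8]
= [113, 100, 74]

at x=2,y=1 over L1,L3,L4:
L1 α=1/3: [203/3, 64, 79]
L3 α=1/2: [821/6, 46, 285/2]
L4 α=5/6: [1691/36, 156, 875/4]
rounded: [47, 156, 219]

at x=3,y=1 over L1,L3,L4:
after L1 α=1/2: [15/2, 111, 43/2]
after L3 α=1/4: [339/8, 93, 181/8]
after L4 α=3/4: [5355/32, 327/2, 2941/32]
rounded: [167, 164, 92]

at x=0,y=0 over L1,L3,L4,L5:
+L1 (α=1/2) → [108, 46, 60]
+L3 (α=3/4) → [429/4, 107/2, 129]
+L4 (α=1) → [109, 169, 102]
+L5 (α=3/5) → [857/5, 899/5, 117]
= [171, 180, 117]


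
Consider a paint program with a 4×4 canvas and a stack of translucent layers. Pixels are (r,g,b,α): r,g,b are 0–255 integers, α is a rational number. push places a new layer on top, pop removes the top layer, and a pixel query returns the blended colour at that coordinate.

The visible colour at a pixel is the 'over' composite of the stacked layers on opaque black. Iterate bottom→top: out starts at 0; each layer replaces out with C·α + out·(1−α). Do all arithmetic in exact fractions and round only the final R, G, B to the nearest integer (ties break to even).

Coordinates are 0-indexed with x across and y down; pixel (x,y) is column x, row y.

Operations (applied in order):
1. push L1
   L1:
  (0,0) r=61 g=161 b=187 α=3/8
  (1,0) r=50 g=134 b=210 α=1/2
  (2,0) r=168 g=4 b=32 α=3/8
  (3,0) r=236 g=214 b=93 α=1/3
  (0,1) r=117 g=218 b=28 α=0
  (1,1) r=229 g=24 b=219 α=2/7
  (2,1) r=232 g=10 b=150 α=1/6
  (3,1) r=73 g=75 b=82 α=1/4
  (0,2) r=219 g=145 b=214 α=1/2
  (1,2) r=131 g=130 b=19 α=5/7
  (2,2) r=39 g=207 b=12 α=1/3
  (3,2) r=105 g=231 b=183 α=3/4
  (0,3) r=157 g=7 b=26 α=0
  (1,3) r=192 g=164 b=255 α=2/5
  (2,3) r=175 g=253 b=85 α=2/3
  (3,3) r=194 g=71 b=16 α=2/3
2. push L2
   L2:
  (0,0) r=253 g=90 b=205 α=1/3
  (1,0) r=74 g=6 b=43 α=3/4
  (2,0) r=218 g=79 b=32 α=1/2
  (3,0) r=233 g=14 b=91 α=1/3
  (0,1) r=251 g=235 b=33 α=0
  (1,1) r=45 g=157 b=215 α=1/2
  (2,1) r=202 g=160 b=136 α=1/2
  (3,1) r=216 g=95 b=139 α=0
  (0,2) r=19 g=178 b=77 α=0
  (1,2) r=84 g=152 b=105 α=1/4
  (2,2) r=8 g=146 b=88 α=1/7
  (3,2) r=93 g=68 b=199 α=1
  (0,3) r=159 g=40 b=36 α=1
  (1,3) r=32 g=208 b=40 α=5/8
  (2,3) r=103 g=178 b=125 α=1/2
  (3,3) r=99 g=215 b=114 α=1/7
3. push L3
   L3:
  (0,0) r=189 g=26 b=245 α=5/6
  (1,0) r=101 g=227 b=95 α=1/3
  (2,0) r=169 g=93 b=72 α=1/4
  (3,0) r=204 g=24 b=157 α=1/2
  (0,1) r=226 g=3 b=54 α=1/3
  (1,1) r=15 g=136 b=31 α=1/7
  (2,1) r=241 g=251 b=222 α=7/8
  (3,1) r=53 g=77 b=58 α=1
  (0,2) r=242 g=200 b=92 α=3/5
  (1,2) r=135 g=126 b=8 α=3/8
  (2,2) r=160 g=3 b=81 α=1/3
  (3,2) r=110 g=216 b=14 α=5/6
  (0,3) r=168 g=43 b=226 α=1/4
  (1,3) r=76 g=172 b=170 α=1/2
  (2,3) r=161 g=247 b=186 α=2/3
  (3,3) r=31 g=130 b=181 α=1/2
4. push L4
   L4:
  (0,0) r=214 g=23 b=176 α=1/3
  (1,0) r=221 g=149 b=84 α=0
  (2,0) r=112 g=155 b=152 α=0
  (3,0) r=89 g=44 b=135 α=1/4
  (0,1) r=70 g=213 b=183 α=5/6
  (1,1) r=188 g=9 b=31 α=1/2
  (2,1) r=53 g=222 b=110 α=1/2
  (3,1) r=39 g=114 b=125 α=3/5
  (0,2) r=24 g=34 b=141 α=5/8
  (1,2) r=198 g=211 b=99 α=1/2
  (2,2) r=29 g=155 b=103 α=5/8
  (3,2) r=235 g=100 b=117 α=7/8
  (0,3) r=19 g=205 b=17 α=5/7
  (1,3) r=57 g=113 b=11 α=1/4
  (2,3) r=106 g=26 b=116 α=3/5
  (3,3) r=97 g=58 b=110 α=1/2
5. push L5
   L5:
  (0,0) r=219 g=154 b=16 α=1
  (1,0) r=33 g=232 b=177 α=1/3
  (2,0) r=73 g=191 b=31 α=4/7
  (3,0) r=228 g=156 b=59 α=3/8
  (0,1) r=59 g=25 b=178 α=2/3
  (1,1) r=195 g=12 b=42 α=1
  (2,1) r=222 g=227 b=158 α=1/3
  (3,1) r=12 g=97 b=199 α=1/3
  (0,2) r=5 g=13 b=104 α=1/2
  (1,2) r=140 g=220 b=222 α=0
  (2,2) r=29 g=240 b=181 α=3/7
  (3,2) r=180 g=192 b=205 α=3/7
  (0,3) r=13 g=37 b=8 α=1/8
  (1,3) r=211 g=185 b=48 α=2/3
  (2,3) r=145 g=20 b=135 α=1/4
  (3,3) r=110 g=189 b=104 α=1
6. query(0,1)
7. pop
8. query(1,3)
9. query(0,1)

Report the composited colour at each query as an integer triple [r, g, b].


at x=0,y=1 over L1,L2,L3,L4,L5:
+L1 (α=0) → [0, 0, 0]
+L2 (α=0) → [0, 0, 0]
+L3 (α=1/3) → [226/3, 1, 18]
+L4 (α=5/6) → [638/9, 533/3, 311/2]
+L5 (α=2/3) → [1700/27, 683/9, 341/2]
→ [63, 76, 170]

at x=1,y=3 over L1,L2,L3,L4:
after L1 α=2/5: [384/5, 328/5, 102]
after L2 α=5/8: [244/5, 773/5, 253/4]
after L3 α=1/2: [312/5, 1633/10, 933/8]
after L4 α=1/4: [1221/20, 6029/40, 2887/32]
= [61, 151, 90]

query (0,1) [L1,L2,L3,L4] — begin 0,0,0
after L1 α=0: [0, 0, 0]
after L2 α=0: [0, 0, 0]
after L3 α=1/3: [226/3, 1, 18]
after L4 α=5/6: [638/9, 533/3, 311/2]
rounded: [71, 178, 156]


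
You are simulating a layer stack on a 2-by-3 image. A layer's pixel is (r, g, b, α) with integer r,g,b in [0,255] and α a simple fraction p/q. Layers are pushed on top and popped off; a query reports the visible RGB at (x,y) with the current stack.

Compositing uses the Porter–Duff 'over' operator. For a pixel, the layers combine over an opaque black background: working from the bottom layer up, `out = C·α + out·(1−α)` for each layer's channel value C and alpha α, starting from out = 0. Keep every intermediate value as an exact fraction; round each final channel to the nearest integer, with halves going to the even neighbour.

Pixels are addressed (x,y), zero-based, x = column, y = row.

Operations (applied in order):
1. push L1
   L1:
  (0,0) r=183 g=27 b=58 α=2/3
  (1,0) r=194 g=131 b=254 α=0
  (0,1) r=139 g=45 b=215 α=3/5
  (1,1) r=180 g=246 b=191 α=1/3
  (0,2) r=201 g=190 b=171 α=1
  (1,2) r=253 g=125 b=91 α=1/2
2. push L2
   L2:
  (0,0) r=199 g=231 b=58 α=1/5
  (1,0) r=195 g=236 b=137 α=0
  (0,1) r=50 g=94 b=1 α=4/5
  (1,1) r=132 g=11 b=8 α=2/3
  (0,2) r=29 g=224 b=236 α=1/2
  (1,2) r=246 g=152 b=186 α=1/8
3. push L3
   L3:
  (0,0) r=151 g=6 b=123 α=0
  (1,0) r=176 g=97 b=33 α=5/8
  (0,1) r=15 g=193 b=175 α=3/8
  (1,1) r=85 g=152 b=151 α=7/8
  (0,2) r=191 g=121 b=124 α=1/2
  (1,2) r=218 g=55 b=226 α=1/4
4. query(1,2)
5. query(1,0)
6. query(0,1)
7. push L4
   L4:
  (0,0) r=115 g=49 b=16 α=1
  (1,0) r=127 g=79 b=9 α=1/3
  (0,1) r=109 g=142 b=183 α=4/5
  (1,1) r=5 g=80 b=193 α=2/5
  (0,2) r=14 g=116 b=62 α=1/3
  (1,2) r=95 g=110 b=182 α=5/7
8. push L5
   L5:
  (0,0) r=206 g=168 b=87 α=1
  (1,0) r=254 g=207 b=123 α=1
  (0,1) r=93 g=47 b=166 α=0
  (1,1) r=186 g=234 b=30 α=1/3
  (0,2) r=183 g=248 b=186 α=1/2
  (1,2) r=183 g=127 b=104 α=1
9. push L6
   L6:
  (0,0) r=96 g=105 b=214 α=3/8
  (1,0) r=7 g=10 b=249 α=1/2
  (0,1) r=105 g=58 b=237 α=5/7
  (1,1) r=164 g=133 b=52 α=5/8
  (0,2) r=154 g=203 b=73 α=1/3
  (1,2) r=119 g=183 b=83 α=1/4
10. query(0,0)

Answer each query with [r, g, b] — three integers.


at x=1,y=2 over L1,L2,L3:
L1 α=1/2: [253/2, 125/2, 91/2]
L2 α=1/8: [2263/16, 1179/16, 1009/16]
L3 α=1/4: [10277/64, 4417/64, 6643/64]
→ [161, 69, 104]

query (1,0) [L1,L2,L3] — begin 0,0,0
L1 α=0: [0, 0, 0]
L2 α=0: [0, 0, 0]
L3 α=5/8: [110, 485/8, 165/8]
= [110, 61, 21]

(0,1) stack=L1,L2,L3; from [0,0,0]:
L1 α=3/5: [417/5, 27, 129]
L2 α=4/5: [1417/25, 403/5, 133/5]
L3 α=3/8: [821/20, 491/4, 329/4]
rounded: [41, 123, 82]

query (0,0) [L1,L2,L3,L4,L5,L6] — begin 0,0,0
after L1 α=2/3: [122, 18, 116/3]
after L2 α=1/5: [687/5, 303/5, 638/15]
after L3 α=0: [687/5, 303/5, 638/15]
after L4 α=1: [115, 49, 16]
after L5 α=1: [206, 168, 87]
after L6 α=3/8: [659/4, 1155/8, 1077/8]
= [165, 144, 135]


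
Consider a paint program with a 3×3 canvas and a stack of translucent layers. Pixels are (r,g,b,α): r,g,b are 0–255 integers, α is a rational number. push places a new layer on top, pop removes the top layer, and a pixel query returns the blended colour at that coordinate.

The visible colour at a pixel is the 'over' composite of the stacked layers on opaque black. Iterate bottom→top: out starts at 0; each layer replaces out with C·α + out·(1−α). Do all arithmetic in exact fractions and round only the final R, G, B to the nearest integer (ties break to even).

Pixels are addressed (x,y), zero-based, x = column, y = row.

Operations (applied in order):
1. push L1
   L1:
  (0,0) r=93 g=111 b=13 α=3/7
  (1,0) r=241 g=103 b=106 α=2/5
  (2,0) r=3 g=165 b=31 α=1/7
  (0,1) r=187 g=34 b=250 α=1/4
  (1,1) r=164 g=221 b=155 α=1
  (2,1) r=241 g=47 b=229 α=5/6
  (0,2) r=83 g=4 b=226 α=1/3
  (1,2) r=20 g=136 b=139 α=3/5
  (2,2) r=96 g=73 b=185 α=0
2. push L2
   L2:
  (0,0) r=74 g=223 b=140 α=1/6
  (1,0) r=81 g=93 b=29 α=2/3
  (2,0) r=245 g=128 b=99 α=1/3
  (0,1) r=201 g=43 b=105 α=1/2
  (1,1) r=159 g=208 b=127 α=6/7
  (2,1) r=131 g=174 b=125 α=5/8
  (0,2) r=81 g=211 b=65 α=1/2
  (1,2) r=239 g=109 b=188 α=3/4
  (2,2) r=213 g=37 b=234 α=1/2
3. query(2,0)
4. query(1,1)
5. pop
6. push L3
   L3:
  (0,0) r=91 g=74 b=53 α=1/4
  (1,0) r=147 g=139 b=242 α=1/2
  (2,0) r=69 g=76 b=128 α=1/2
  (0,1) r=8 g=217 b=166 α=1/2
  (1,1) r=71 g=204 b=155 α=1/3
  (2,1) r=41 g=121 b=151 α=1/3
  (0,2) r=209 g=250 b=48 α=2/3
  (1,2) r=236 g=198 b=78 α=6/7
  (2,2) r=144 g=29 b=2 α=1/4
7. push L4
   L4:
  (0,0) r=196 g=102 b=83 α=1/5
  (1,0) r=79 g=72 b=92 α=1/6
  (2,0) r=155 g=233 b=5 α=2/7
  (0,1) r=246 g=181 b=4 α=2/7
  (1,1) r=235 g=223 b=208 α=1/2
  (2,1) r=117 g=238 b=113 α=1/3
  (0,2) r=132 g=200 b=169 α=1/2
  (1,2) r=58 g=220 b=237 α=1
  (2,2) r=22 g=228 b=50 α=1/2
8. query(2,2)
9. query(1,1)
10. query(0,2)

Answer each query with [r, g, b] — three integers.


(2,0) stack=L1,L2; from [0,0,0]:
+L1 (α=1/7) → [3/7, 165/7, 31/7]
+L2 (α=1/3) → [1721/21, 1226/21, 755/21]
rounded: [82, 58, 36]

query (1,1) [L1,L2] — begin 0,0,0
L1 α=1: [164, 221, 155]
L2 α=6/7: [1118/7, 1469/7, 131]
rounded: [160, 210, 131]

at x=2,y=2 over L1,L3,L4:
+L1 (α=0) → [0, 0, 0]
+L3 (α=1/4) → [36, 29/4, 1/2]
+L4 (α=1/2) → [29, 941/8, 101/4]
→ [29, 118, 25]

(1,1) stack=L1,L3,L4; from [0,0,0]:
L1 α=1: [164, 221, 155]
L3 α=1/3: [133, 646/3, 155]
L4 α=1/2: [184, 1315/6, 363/2]
= [184, 219, 182]

at x=0,y=2 over L1,L3,L4:
L1 α=1/3: [83/3, 4/3, 226/3]
L3 α=2/3: [1337/9, 1504/9, 514/9]
L4 α=1/2: [2525/18, 1652/9, 2035/18]
= [140, 184, 113]


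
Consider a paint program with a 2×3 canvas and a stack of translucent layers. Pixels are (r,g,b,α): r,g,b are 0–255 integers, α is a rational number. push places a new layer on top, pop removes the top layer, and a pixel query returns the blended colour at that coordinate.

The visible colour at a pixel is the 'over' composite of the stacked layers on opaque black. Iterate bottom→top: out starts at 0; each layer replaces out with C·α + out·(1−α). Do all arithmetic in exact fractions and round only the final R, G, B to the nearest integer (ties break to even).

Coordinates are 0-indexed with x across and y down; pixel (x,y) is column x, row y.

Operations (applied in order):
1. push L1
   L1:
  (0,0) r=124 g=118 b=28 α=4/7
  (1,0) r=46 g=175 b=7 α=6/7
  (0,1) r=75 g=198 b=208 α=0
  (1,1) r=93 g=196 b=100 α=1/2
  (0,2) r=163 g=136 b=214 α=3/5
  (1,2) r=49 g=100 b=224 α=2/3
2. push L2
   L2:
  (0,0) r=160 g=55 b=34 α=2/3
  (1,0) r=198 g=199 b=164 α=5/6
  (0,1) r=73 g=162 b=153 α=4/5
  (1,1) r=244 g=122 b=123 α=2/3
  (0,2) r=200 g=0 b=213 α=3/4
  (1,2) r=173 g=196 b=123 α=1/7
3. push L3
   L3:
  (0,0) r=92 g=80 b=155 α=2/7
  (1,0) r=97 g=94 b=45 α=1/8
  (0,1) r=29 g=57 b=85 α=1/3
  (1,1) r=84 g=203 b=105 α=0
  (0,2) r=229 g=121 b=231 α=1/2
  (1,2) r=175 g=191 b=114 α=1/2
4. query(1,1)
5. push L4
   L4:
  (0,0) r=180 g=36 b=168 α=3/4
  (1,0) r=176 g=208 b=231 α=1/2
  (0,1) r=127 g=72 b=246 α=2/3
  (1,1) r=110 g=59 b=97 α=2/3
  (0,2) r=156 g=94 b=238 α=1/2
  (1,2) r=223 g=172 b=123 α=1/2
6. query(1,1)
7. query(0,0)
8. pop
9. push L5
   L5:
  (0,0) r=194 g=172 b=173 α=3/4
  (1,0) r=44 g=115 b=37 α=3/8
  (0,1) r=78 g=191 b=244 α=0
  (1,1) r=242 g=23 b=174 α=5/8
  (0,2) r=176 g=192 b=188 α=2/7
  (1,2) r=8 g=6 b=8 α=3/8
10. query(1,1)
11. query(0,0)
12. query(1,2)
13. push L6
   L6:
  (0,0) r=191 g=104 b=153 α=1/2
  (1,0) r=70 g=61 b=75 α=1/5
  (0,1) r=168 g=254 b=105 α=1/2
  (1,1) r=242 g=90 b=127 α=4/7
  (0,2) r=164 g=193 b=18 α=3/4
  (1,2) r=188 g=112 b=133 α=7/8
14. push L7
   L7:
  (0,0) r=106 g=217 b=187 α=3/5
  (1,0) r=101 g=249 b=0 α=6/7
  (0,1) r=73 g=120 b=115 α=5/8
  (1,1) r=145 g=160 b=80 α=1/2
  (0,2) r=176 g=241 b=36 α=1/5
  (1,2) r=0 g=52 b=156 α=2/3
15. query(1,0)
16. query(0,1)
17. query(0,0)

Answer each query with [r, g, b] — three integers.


at x=1,y=1 over L1,L2,L3:
after L1 α=1/2: [93/2, 98, 50]
after L2 α=2/3: [1069/6, 114, 296/3]
after L3 α=0: [1069/6, 114, 296/3]
= [178, 114, 99]

at x=1,y=1 over L1,L2,L3,L4:
after L1 α=1/2: [93/2, 98, 50]
after L2 α=2/3: [1069/6, 114, 296/3]
after L3 α=0: [1069/6, 114, 296/3]
after L4 α=2/3: [2389/18, 232/3, 878/9]
rounded: [133, 77, 98]

at x=0,y=0 over L1,L2,L3,L4:
+L1 (α=4/7) → [496/7, 472/7, 16]
+L2 (α=2/3) → [912/7, 414/7, 28]
+L3 (α=2/7) → [5848/49, 3190/49, 450/7]
+L4 (α=3/4) → [8077/49, 4241/98, 1989/14]
→ [165, 43, 142]

(1,1) stack=L1,L2,L3,L5; from [0,0,0]:
L1 α=1/2: [93/2, 98, 50]
L2 α=2/3: [1069/6, 114, 296/3]
L3 α=0: [1069/6, 114, 296/3]
L5 α=5/8: [3489/16, 457/8, 583/4]
= [218, 57, 146]

at x=0,y=0 over L1,L2,L3,L5:
L1 α=4/7: [496/7, 472/7, 16]
L2 α=2/3: [912/7, 414/7, 28]
L3 α=2/7: [5848/49, 3190/49, 450/7]
L5 α=3/4: [17183/98, 14237/98, 4083/28]
= [175, 145, 146]

at x=1,y=2 over L1,L2,L3,L5:
+L1 (α=2/3) → [98/3, 200/3, 448/3]
+L2 (α=1/7) → [369/7, 596/7, 1019/7]
+L3 (α=1/2) → [797/7, 1933/14, 1817/14]
+L5 (α=3/8) → [4153/56, 9917/112, 9421/112]
→ [74, 89, 84]

at x=1,y=0 over L1,L2,L3,L5,L6,L7:
after L1 α=6/7: [276/7, 150, 6]
after L2 α=5/6: [1201/7, 1145/6, 413/3]
after L3 α=1/8: [649/4, 8579/48, 1513/12]
after L5 α=3/8: [3773/32, 59455/384, 8897/96]
after L6 α=1/5: [4333/40, 65311/480, 10697/120]
after L7 α=6/7: [28573/280, 782431/3360, 10697/840]
= [102, 233, 13]

at x=0,y=1 over L1,L2,L3,L5,L6,L7:
+L1 (α=0) → [0, 0, 0]
+L2 (α=4/5) → [292/5, 648/5, 612/5]
+L3 (α=1/3) → [243/5, 527/5, 1649/15]
+L5 (α=0) → [243/5, 527/5, 1649/15]
+L6 (α=1/2) → [1083/10, 1797/10, 1612/15]
+L7 (α=5/8) → [6899/80, 11391/80, 4487/40]
→ [86, 142, 112]

(0,0) stack=L1,L2,L3,L5,L6,L7; from [0,0,0]:
after L1 α=4/7: [496/7, 472/7, 16]
after L2 α=2/3: [912/7, 414/7, 28]
after L3 α=2/7: [5848/49, 3190/49, 450/7]
after L5 α=3/4: [17183/98, 14237/98, 4083/28]
after L6 α=1/2: [35901/196, 24429/196, 8367/56]
after L7 α=3/5: [13413/98, 88227/490, 4815/28]
= [137, 180, 172]


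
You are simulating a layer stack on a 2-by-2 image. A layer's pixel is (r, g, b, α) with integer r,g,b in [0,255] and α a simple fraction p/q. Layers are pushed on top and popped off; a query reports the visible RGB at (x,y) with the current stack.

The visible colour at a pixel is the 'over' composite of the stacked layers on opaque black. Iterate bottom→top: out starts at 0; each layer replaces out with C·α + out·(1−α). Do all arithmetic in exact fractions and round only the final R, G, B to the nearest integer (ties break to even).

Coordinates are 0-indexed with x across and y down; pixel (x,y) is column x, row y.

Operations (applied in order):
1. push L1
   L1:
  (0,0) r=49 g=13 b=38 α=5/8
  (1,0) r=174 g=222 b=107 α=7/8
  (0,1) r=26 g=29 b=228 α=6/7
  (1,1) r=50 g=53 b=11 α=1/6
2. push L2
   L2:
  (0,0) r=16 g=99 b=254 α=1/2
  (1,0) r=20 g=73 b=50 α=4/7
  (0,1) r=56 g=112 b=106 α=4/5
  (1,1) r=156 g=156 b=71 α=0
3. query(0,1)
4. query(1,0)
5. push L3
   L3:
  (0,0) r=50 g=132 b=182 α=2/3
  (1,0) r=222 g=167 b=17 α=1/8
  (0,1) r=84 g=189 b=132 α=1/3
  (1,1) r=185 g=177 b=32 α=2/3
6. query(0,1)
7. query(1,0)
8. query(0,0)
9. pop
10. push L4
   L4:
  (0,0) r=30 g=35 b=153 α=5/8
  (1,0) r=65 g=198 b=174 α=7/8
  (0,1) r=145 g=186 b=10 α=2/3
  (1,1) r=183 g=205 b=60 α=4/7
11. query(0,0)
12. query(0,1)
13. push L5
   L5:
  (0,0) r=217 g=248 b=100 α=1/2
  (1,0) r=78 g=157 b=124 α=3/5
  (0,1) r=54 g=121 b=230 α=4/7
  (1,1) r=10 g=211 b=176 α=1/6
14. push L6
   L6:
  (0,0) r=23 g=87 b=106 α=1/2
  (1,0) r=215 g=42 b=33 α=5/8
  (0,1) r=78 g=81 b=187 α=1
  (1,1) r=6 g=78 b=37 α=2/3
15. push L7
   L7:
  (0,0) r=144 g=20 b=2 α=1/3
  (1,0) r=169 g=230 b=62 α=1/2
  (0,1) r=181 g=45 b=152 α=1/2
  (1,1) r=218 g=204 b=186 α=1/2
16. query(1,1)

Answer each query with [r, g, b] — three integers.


(0,1) stack=L1,L2; from [0,0,0]:
+L1 (α=6/7) → [156/7, 174/7, 1368/7]
+L2 (α=4/5) → [1724/35, 662/7, 4336/35]
→ [49, 95, 124]

at x=1,y=0 over L1,L2:
L1 α=7/8: [609/4, 777/4, 749/8]
L2 α=4/7: [2147/28, 3499/28, 3847/56]
= [77, 125, 69]

query (0,1) [L1,L2,L3] — begin 0,0,0
+L1 (α=6/7) → [156/7, 174/7, 1368/7]
+L2 (α=4/5) → [1724/35, 662/7, 4336/35]
+L3 (α=1/3) → [6388/105, 2647/21, 13292/105]
→ [61, 126, 127]

(1,0) stack=L1,L2,L3; from [0,0,0]:
+L1 (α=7/8) → [609/4, 777/4, 749/8]
+L2 (α=4/7) → [2147/28, 3499/28, 3847/56]
+L3 (α=1/8) → [3035/32, 4167/32, 3983/64]
= [95, 130, 62]

(0,0) stack=L1,L2,L3; from [0,0,0]:
+L1 (α=5/8) → [245/8, 65/8, 95/4]
+L2 (α=1/2) → [373/16, 857/16, 1111/8]
+L3 (α=2/3) → [1973/48, 5081/48, 1341/8]
= [41, 106, 168]

at x=0,y=0 over L1,L2,L4:
+L1 (α=5/8) → [245/8, 65/8, 95/4]
+L2 (α=1/2) → [373/16, 857/16, 1111/8]
+L4 (α=5/8) → [3519/128, 5371/128, 9453/64]
→ [27, 42, 148]

at x=0,y=1 over L1,L2,L4:
+L1 (α=6/7) → [156/7, 174/7, 1368/7]
+L2 (α=4/5) → [1724/35, 662/7, 4336/35]
+L4 (α=2/3) → [3958/35, 3266/21, 5036/105]
= [113, 156, 48]

query (1,1) [L1,L2,L4,L5,L6,L7] — begin 0,0,0
L1 α=1/6: [25/3, 53/6, 11/6]
L2 α=0: [25/3, 53/6, 11/6]
L4 α=4/7: [757/7, 1693/14, 491/14]
L5 α=1/6: [1285/14, 11419/84, 4919/84]
L6 α=2/3: [1453/42, 24523/252, 11135/252]
L7 α=1/2: [10609/84, 75931/504, 58007/504]
rounded: [126, 151, 115]
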